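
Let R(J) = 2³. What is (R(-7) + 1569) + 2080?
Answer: 3657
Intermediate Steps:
R(J) = 8
(R(-7) + 1569) + 2080 = (8 + 1569) + 2080 = 1577 + 2080 = 3657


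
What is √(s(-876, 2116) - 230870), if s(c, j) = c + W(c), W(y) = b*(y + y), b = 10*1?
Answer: I*√249266 ≈ 499.27*I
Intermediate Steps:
b = 10
W(y) = 20*y (W(y) = 10*(y + y) = 10*(2*y) = 20*y)
s(c, j) = 21*c (s(c, j) = c + 20*c = 21*c)
√(s(-876, 2116) - 230870) = √(21*(-876) - 230870) = √(-18396 - 230870) = √(-249266) = I*√249266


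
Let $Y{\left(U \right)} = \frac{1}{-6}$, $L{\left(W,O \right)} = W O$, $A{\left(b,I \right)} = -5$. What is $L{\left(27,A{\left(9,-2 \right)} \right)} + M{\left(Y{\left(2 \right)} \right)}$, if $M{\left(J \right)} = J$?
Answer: $- \frac{811}{6} \approx -135.17$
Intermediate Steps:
$L{\left(W,O \right)} = O W$
$Y{\left(U \right)} = - \frac{1}{6}$
$L{\left(27,A{\left(9,-2 \right)} \right)} + M{\left(Y{\left(2 \right)} \right)} = \left(-5\right) 27 - \frac{1}{6} = -135 - \frac{1}{6} = - \frac{811}{6}$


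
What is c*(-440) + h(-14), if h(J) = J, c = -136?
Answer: 59826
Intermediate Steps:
c*(-440) + h(-14) = -136*(-440) - 14 = 59840 - 14 = 59826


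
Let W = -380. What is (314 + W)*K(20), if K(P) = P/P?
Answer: -66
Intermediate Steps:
K(P) = 1
(314 + W)*K(20) = (314 - 380)*1 = -66*1 = -66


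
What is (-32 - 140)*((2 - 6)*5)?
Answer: 3440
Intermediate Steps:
(-32 - 140)*((2 - 6)*5) = -(-688)*5 = -172*(-20) = 3440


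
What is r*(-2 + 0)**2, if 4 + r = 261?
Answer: 1028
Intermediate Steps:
r = 257 (r = -4 + 261 = 257)
r*(-2 + 0)**2 = 257*(-2 + 0)**2 = 257*(-2)**2 = 257*4 = 1028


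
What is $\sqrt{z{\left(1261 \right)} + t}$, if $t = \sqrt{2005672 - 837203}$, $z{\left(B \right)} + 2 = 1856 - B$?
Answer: $\sqrt{593 + \sqrt{1168469}} \approx 40.914$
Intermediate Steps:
$z{\left(B \right)} = 1854 - B$ ($z{\left(B \right)} = -2 - \left(-1856 + B\right) = 1854 - B$)
$t = \sqrt{1168469} \approx 1081.0$
$\sqrt{z{\left(1261 \right)} + t} = \sqrt{\left(1854 - 1261\right) + \sqrt{1168469}} = \sqrt{593 + \sqrt{1168469}}$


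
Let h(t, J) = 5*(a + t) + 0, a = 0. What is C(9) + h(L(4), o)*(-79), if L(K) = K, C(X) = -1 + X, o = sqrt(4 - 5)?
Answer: -1572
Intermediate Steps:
o = I (o = sqrt(-1) = I ≈ 1.0*I)
h(t, J) = 5*t (h(t, J) = 5*(0 + t) + 0 = 5*t + 0 = 5*t)
C(9) + h(L(4), o)*(-79) = (-1 + 9) + (5*4)*(-79) = 8 + 20*(-79) = 8 - 1580 = -1572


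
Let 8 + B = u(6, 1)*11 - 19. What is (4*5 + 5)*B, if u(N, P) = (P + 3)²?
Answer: 3725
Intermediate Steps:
u(N, P) = (3 + P)²
B = 149 (B = -8 + ((3 + 1)²*11 - 19) = -8 + (4²*11 - 19) = -8 + (16*11 - 19) = -8 + (176 - 19) = -8 + 157 = 149)
(4*5 + 5)*B = (4*5 + 5)*149 = (20 + 5)*149 = 25*149 = 3725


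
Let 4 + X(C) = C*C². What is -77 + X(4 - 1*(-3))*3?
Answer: 940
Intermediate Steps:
X(C) = -4 + C³ (X(C) = -4 + C*C² = -4 + C³)
-77 + X(4 - 1*(-3))*3 = -77 + (-4 + (4 - 1*(-3))³)*3 = -77 + (-4 + (4 + 3)³)*3 = -77 + (-4 + 7³)*3 = -77 + (-4 + 343)*3 = -77 + 339*3 = -77 + 1017 = 940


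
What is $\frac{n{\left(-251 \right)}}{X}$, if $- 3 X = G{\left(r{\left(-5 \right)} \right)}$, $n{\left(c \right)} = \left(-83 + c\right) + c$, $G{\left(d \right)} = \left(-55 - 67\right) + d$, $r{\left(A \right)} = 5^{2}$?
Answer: $- \frac{1755}{97} \approx -18.093$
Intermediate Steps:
$r{\left(A \right)} = 25$
$G{\left(d \right)} = -122 + d$
$n{\left(c \right)} = -83 + 2 c$
$X = \frac{97}{3}$ ($X = - \frac{-122 + 25}{3} = \left(- \frac{1}{3}\right) \left(-97\right) = \frac{97}{3} \approx 32.333$)
$\frac{n{\left(-251 \right)}}{X} = \frac{-83 + 2 \left(-251\right)}{\frac{97}{3}} = \left(-83 - 502\right) \frac{3}{97} = \left(-585\right) \frac{3}{97} = - \frac{1755}{97}$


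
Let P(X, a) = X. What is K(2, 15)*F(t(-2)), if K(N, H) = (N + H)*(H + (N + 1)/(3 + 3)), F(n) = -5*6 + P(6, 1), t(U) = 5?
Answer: -6324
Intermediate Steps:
F(n) = -24 (F(n) = -5*6 + 6 = -30 + 6 = -24)
K(N, H) = (H + N)*(1/6 + H + N/6) (K(N, H) = (H + N)*(H + (1 + N)/6) = (H + N)*(H + (1 + N)*(1/6)) = (H + N)*(H + (1/6 + N/6)) = (H + N)*(1/6 + H + N/6))
K(2, 15)*F(t(-2)) = (15**2 + (1/6)*15 + (1/6)*2 + (1/6)*2**2 + (7/6)*15*2)*(-24) = (225 + 5/2 + 1/3 + (1/6)*4 + 35)*(-24) = (225 + 5/2 + 1/3 + 2/3 + 35)*(-24) = (527/2)*(-24) = -6324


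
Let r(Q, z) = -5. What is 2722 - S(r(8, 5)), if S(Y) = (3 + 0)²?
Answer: 2713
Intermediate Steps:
S(Y) = 9 (S(Y) = 3² = 9)
2722 - S(r(8, 5)) = 2722 - 1*9 = 2722 - 9 = 2713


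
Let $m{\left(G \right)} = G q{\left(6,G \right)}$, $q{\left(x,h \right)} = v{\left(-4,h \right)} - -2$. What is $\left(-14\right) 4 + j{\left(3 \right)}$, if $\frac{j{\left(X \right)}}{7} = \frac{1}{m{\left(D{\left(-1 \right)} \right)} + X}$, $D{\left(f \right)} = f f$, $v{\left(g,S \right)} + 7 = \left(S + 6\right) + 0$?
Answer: $- \frac{273}{5} \approx -54.6$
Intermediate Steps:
$v{\left(g,S \right)} = -1 + S$ ($v{\left(g,S \right)} = -7 + \left(\left(S + 6\right) + 0\right) = -7 + \left(\left(6 + S\right) + 0\right) = -7 + \left(6 + S\right) = -1 + S$)
$q{\left(x,h \right)} = 1 + h$ ($q{\left(x,h \right)} = \left(-1 + h\right) - -2 = \left(-1 + h\right) + 2 = 1 + h$)
$D{\left(f \right)} = f^{2}$
$m{\left(G \right)} = G \left(1 + G\right)$
$j{\left(X \right)} = \frac{7}{2 + X}$ ($j{\left(X \right)} = \frac{7}{\left(-1\right)^{2} \left(1 + \left(-1\right)^{2}\right) + X} = \frac{7}{1 \left(1 + 1\right) + X} = \frac{7}{1 \cdot 2 + X} = \frac{7}{2 + X}$)
$\left(-14\right) 4 + j{\left(3 \right)} = \left(-14\right) 4 + \frac{7}{2 + 3} = -56 + \frac{7}{5} = - \frac{273}{5}$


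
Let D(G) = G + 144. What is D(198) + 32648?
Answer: 32990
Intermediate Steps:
D(G) = 144 + G
D(198) + 32648 = (144 + 198) + 32648 = 342 + 32648 = 32990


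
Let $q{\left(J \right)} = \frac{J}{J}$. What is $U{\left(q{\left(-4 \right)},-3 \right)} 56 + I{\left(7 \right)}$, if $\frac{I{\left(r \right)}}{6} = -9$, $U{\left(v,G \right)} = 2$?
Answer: $58$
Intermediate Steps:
$q{\left(J \right)} = 1$
$I{\left(r \right)} = -54$ ($I{\left(r \right)} = 6 \left(-9\right) = -54$)
$U{\left(q{\left(-4 \right)},-3 \right)} 56 + I{\left(7 \right)} = 2 \cdot 56 - 54 = 112 - 54 = 58$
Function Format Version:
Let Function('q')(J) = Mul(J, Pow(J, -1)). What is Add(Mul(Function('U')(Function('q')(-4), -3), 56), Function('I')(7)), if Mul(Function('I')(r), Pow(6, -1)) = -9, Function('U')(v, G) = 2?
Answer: 58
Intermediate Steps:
Function('q')(J) = 1
Function('I')(r) = -54 (Function('I')(r) = Mul(6, -9) = -54)
Add(Mul(Function('U')(Function('q')(-4), -3), 56), Function('I')(7)) = Add(Mul(2, 56), -54) = Add(112, -54) = 58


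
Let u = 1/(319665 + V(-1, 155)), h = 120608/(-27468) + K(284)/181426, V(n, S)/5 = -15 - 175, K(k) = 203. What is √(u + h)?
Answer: I*√1569414445260009038282370590/18908182341930 ≈ 2.0952*I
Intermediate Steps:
V(n, S) = -950 (V(n, S) = 5*(-15 - 175) = 5*(-190) = -950)
h = -781280393/177978906 (h = 120608/(-27468) + 203/181426 = 120608*(-1/27468) + 203*(1/181426) = -30152/6867 + 29/25918 = -781280393/177978906 ≈ -4.3897)
u = 1/318715 (u = 1/(319665 - 950) = 1/318715 ≈ 3.1376e-6)
√(u + h) = √(1/318715 - 781280393/177978906) = √(-249005602476089/56724547025790) = I*√1569414445260009038282370590/18908182341930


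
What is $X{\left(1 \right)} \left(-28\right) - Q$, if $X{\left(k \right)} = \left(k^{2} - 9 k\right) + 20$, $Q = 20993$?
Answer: $-21329$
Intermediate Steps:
$X{\left(k \right)} = 20 + k^{2} - 9 k$
$X{\left(1 \right)} \left(-28\right) - Q = \left(20 + 1^{2} - 9\right) \left(-28\right) - 20993 = \left(20 + 1 - 9\right) \left(-28\right) - 20993 = 12 \left(-28\right) - 20993 = -336 - 20993 = -21329$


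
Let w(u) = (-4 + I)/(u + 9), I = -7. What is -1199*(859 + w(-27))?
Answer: -18552127/18 ≈ -1.0307e+6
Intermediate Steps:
w(u) = -11/(9 + u) (w(u) = (-4 - 7)/(u + 9) = -11/(9 + u))
-1199*(859 + w(-27)) = -1199*(859 - 11/(9 - 27)) = -1199*(859 - 11/(-18)) = -1199*(859 - 11*(-1/18)) = -1199*(859 + 11/18) = -1199*15473/18 = -18552127/18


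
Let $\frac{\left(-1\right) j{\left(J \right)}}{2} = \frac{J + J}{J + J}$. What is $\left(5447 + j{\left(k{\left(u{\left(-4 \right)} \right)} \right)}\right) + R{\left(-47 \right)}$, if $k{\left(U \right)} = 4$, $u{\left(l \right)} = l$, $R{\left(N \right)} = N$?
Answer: $5398$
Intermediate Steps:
$j{\left(J \right)} = -2$ ($j{\left(J \right)} = - 2 \frac{J + J}{J + J} = - 2 \frac{2 J}{2 J} = - 2 \cdot 2 J \frac{1}{2 J} = \left(-2\right) 1 = -2$)
$\left(5447 + j{\left(k{\left(u{\left(-4 \right)} \right)} \right)}\right) + R{\left(-47 \right)} = \left(5447 - 2\right) - 47 = 5445 - 47 = 5398$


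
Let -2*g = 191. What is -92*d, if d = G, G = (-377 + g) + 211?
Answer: 24058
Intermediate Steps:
g = -191/2 (g = -1/2*191 = -191/2 ≈ -95.500)
G = -523/2 (G = (-377 - 191/2) + 211 = -945/2 + 211 = -523/2 ≈ -261.50)
d = -523/2 ≈ -261.50
-92*d = -92*(-523/2) = 24058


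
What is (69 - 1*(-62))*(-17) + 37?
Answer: -2190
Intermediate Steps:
(69 - 1*(-62))*(-17) + 37 = (69 + 62)*(-17) + 37 = 131*(-17) + 37 = -2227 + 37 = -2190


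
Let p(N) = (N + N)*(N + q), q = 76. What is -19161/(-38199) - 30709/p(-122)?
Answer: -319330009/142915192 ≈ -2.2344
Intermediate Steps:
p(N) = 2*N*(76 + N) (p(N) = (N + N)*(N + 76) = (2*N)*(76 + N) = 2*N*(76 + N))
-19161/(-38199) - 30709/p(-122) = -19161/(-38199) - 30709*(-1/(244*(76 - 122))) = -19161*(-1/38199) - 30709/(2*(-122)*(-46)) = 6387/12733 - 30709/11224 = -319330009/142915192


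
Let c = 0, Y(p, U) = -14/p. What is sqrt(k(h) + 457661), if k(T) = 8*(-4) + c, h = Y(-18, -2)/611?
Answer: sqrt(457629) ≈ 676.48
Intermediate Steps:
h = 7/5499 (h = -14/(-18)/611 = -14*(-1/18)*(1/611) = (7/9)*(1/611) = 7/5499 ≈ 0.0012730)
k(T) = -32 (k(T) = 8*(-4) + 0 = -32 + 0 = -32)
sqrt(k(h) + 457661) = sqrt(-32 + 457661) = sqrt(457629)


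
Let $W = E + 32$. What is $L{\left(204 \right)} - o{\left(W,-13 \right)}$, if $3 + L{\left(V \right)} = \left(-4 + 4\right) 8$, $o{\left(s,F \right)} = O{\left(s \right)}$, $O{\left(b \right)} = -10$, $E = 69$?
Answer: $7$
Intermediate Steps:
$W = 101$ ($W = 69 + 32 = 101$)
$o{\left(s,F \right)} = -10$
$L{\left(V \right)} = -3$ ($L{\left(V \right)} = -3 + \left(-4 + 4\right) 8 = -3 + 0 \cdot 8 = -3 + 0 = -3$)
$L{\left(204 \right)} - o{\left(W,-13 \right)} = -3 - -10 = -3 + 10 = 7$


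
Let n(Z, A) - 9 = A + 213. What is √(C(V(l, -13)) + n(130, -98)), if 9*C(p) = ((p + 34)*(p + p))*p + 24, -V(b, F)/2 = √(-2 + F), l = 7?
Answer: 2*√(-735 + 60*I*√15)/3 ≈ 2.8229 + 18.293*I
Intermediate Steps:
n(Z, A) = 222 + A (n(Z, A) = 9 + (A + 213) = 9 + (213 + A) = 222 + A)
V(b, F) = -2*√(-2 + F)
C(p) = 8/3 + 2*p²*(34 + p)/9 (C(p) = (((p + 34)*(p + p))*p + 24)/9 = (((34 + p)*(2*p))*p + 24)/9 = ((2*p*(34 + p))*p + 24)/9 = (2*p²*(34 + p) + 24)/9 = (24 + 2*p²*(34 + p))/9 = 8/3 + 2*p²*(34 + p)/9)
√(C(V(l, -13)) + n(130, -98)) = √((8/3 + 2*(-2*√(-2 - 13))³/9 + 68*(-2*√(-2 - 13))²/9) + (222 - 98)) = √((8/3 + 2*(-2*I*√15)³/9 + 68*(-2*I*√15)²/9) + 124) = √((8/3 + 2*(120*I*√15)/9 + (68/9)*(-60)) + 124) = √((8/3 + 80*I*√15/3 - 1360/3) + 124) = √((-1352/3 + 80*I*√15/3) + 124) = √(-980/3 + 80*I*√15/3)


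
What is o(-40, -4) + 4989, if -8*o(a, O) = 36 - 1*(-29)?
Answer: 39847/8 ≈ 4980.9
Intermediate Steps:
o(a, O) = -65/8 (o(a, O) = -(36 - 1*(-29))/8 = -(36 + 29)/8 = -⅛*65 = -65/8)
o(-40, -4) + 4989 = -65/8 + 4989 = 39847/8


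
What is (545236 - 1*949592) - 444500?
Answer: -848856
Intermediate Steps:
(545236 - 1*949592) - 444500 = (545236 - 949592) - 444500 = -404356 - 444500 = -848856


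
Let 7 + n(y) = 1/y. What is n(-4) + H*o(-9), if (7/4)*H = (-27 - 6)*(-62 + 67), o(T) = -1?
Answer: 2437/28 ≈ 87.036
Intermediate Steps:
n(y) = -7 + 1/y
H = -660/7 (H = 4*((-27 - 6)*(-62 + 67))/7 = 4*(-33*5)/7 = (4/7)*(-165) = -660/7 ≈ -94.286)
n(-4) + H*o(-9) = (-7 + 1/(-4)) - 660/7*(-1) = (-7 - ¼) + 660/7 = -29/4 + 660/7 = 2437/28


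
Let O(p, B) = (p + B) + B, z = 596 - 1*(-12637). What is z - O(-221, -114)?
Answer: 13682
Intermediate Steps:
z = 13233 (z = 596 + 12637 = 13233)
O(p, B) = p + 2*B (O(p, B) = (B + p) + B = p + 2*B)
z - O(-221, -114) = 13233 - (-221 + 2*(-114)) = 13233 - (-221 - 228) = 13233 - 1*(-449) = 13233 + 449 = 13682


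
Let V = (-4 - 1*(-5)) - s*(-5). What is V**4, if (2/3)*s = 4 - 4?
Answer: 1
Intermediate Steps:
s = 0 (s = 3*(4 - 4)/2 = (3/2)*0 = 0)
V = 1 (V = (-4 - 1*(-5)) - 0*(-5) = (-4 + 5) - 1*0 = 1 + 0 = 1)
V**4 = 1**4 = 1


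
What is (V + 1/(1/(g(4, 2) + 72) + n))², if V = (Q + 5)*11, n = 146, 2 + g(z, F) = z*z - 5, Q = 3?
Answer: 1083383294449/139877929 ≈ 7745.2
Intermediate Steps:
g(z, F) = -7 + z² (g(z, F) = -2 + (z*z - 5) = -2 + (z² - 5) = -2 + (-5 + z²) = -7 + z²)
V = 88 (V = (3 + 5)*11 = 8*11 = 88)
(V + 1/(1/(g(4, 2) + 72) + n))² = (88 + 1/(1/((-7 + 4²) + 72) + 146))² = (88 + 1/(1/((-7 + 16) + 72) + 146))² = (88 + 1/(1/(9 + 72) + 146))² = (88 + 1/(1/81 + 146))² = (88 + 1/(11827/81))² = (88 + 81/11827)² = (1040857/11827)² = 1083383294449/139877929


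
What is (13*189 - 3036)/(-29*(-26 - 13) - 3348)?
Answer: 193/739 ≈ 0.26116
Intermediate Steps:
(13*189 - 3036)/(-29*(-26 - 13) - 3348) = (2457 - 3036)/(-29*(-39) - 3348) = -579/(1131 - 3348) = -579/(-2217) = -579*(-1/2217) = 193/739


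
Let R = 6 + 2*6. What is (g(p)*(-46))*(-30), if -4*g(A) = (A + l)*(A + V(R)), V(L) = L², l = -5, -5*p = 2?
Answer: 3014334/5 ≈ 6.0287e+5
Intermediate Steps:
p = -⅖ (p = -⅕*2 = -⅖ ≈ -0.40000)
R = 18 (R = 6 + 12 = 18)
g(A) = -(-5 + A)*(324 + A)/4 (g(A) = -(A - 5)*(A + 18²)/4 = -(-5 + A)*(A + 324)/4 = -(-5 + A)*(324 + A)/4)
(g(p)*(-46))*(-30) = ((405 - 319/4*(-⅖) - (-⅖)²/4)*(-46))*(-30) = ((405 + 319/10 - ¼*4/25)*(-46))*(-30) = ((405 + 319/10 - 1/25)*(-46))*(-30) = ((21843/50)*(-46))*(-30) = -502389/25*(-30) = 3014334/5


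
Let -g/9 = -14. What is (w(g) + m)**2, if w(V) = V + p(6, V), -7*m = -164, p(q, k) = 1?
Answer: 1108809/49 ≈ 22629.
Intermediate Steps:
g = 126 (g = -9*(-14) = 126)
m = 164/7 (m = -1/7*(-164) = 164/7 ≈ 23.429)
w(V) = 1 + V (w(V) = V + 1 = 1 + V)
(w(g) + m)**2 = ((1 + 126) + 164/7)**2 = (127 + 164/7)**2 = (1053/7)**2 = 1108809/49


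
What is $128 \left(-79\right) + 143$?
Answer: $-9969$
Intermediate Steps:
$128 \left(-79\right) + 143 = -10112 + 143 = -9969$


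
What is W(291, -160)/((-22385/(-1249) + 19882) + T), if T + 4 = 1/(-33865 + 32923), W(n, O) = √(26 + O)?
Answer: 1176558*I*√134/23408705345 ≈ 0.00058182*I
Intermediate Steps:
T = -3769/942 (T = -4 + 1/(-33865 + 32923) = -4 + 1/(-942) = -4 - 1/942 = -3769/942 ≈ -4.0011)
W(291, -160)/((-22385/(-1249) + 19882) + T) = √(26 - 160)/((-22385/(-1249) + 19882) - 3769/942) = √(-134)/((-22385*(-1/1249) + 19882) - 3769/942) = (I*√134)/((22385/1249 + 19882) - 3769/942) = (I*√134)/(24855003/1249 - 3769/942) = (I*√134)/(23408705345/1176558) = (I*√134)*(1176558/23408705345) = 1176558*I*√134/23408705345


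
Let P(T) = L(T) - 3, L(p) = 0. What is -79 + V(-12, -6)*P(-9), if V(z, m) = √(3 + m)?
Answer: -79 - 3*I*√3 ≈ -79.0 - 5.1962*I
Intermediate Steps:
P(T) = -3 (P(T) = 0 - 3 = -3)
-79 + V(-12, -6)*P(-9) = -79 + √(3 - 6)*(-3) = -79 + √(-3)*(-3) = -79 + (I*√3)*(-3) = -79 - 3*I*√3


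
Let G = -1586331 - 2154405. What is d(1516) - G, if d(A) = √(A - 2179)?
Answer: 3740736 + I*√663 ≈ 3.7407e+6 + 25.749*I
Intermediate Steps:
d(A) = √(-2179 + A)
G = -3740736
d(1516) - G = √(-2179 + 1516) - 1*(-3740736) = √(-663) + 3740736 = I*√663 + 3740736 = 3740736 + I*√663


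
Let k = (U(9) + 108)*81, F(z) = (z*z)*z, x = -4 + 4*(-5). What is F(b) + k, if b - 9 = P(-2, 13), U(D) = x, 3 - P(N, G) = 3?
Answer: 7533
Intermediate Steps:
P(N, G) = 0 (P(N, G) = 3 - 1*3 = 3 - 3 = 0)
x = -24 (x = -4 - 20 = -24)
U(D) = -24
b = 9 (b = 9 + 0 = 9)
F(z) = z**3 (F(z) = z**2*z = z**3)
k = 6804 (k = (-24 + 108)*81 = 84*81 = 6804)
F(b) + k = 9**3 + 6804 = 729 + 6804 = 7533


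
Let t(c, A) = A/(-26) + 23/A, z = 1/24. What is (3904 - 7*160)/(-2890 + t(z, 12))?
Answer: -434304/450613 ≈ -0.96381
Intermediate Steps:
z = 1/24 ≈ 0.041667
t(c, A) = 23/A - A/26 (t(c, A) = A*(-1/26) + 23/A = -A/26 + 23/A = 23/A - A/26)
(3904 - 7*160)/(-2890 + t(z, 12)) = (3904 - 7*160)/(-2890 + (23/12 - 1/26*12)) = (3904 - 1120)/(-2890 + (23*(1/12) - 6/13)) = 2784/(-2890 + (23/12 - 6/13)) = 2784/(-2890 + 227/156) = 2784/(-450613/156) = 2784*(-156/450613) = -434304/450613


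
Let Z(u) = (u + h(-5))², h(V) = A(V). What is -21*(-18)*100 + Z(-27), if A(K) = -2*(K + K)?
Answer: 37849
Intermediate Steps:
A(K) = -4*K
h(V) = -4*V
Z(u) = (20 + u)² (Z(u) = (u - 4*(-5))² = (u + 20)² = (20 + u)²)
-21*(-18)*100 + Z(-27) = -21*(-18)*100 + (20 - 27)² = 378*100 + (-7)² = 37800 + 49 = 37849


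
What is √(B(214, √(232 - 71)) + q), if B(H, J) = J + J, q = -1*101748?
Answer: √(-101748 + 2*√161) ≈ 318.94*I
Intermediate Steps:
q = -101748
B(H, J) = 2*J
√(B(214, √(232 - 71)) + q) = √(2*√(232 - 71) - 101748) = √(2*√161 - 101748) = √(-101748 + 2*√161)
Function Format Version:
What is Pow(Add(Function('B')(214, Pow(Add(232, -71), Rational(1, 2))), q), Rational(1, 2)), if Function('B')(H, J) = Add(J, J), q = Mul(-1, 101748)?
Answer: Pow(Add(-101748, Mul(2, Pow(161, Rational(1, 2)))), Rational(1, 2)) ≈ Mul(318.94, I)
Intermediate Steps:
q = -101748
Function('B')(H, J) = Mul(2, J)
Pow(Add(Function('B')(214, Pow(Add(232, -71), Rational(1, 2))), q), Rational(1, 2)) = Pow(Add(Mul(2, Pow(Add(232, -71), Rational(1, 2))), -101748), Rational(1, 2)) = Pow(Add(Mul(2, Pow(161, Rational(1, 2))), -101748), Rational(1, 2)) = Pow(Add(-101748, Mul(2, Pow(161, Rational(1, 2)))), Rational(1, 2))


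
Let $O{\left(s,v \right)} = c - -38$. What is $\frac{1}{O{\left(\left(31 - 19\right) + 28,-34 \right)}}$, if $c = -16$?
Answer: $\frac{1}{22} \approx 0.045455$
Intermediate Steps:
$O{\left(s,v \right)} = 22$ ($O{\left(s,v \right)} = -16 - -38 = -16 + 38 = 22$)
$\frac{1}{O{\left(\left(31 - 19\right) + 28,-34 \right)}} = \frac{1}{22}$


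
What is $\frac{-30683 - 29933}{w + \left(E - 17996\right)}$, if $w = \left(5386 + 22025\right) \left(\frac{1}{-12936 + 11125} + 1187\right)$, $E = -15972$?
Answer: $- \frac{13721947}{7357838071} \approx -0.0018649$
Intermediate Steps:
$w = \frac{58924220616}{1811}$ ($w = 27411 \left(\frac{1}{-1811} + 1187\right) = 27411 \left(- \frac{1}{1811} + 1187\right) = 27411 \cdot \frac{2149656}{1811} = \frac{58924220616}{1811} \approx 3.2537 \cdot 10^{7}$)
$\frac{-30683 - 29933}{w + \left(E - 17996\right)} = \frac{-30683 - 29933}{\frac{58924220616}{1811} - 33968} = - \frac{60616}{\frac{58924220616}{1811} - 33968} = - \frac{60616}{\frac{58862704568}{1811}} = \left(-60616\right) \frac{1811}{58862704568} = - \frac{13721947}{7357838071}$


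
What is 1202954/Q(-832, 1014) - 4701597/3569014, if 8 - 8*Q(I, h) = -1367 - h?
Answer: 34335645223615/8526374446 ≈ 4027.0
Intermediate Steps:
Q(I, h) = 1375/8 + h/8 (Q(I, h) = 1 - (-1367 - h)/8 = 1 + (1367/8 + h/8) = 1375/8 + h/8)
1202954/Q(-832, 1014) - 4701597/3569014 = 1202954/(1375/8 + (⅛)*1014) - 4701597/3569014 = 1202954/(1375/8 + 507/4) - 4701597*1/3569014 = 1202954/(2389/8) - 4701597/3569014 = 1202954*(8/2389) - 4701597/3569014 = 9623632/2389 - 4701597/3569014 = 34335645223615/8526374446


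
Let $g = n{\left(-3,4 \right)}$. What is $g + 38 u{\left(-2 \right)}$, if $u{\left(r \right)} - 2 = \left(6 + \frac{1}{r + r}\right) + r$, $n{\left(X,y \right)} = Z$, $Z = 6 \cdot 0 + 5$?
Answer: $\frac{447}{2} \approx 223.5$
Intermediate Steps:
$Z = 5$ ($Z = 0 + 5 = 5$)
$n{\left(X,y \right)} = 5$
$g = 5$
$u{\left(r \right)} = 8 + r + \frac{1}{2 r}$ ($u{\left(r \right)} = 2 + \left(\left(6 + \frac{1}{r + r}\right) + r\right) = 2 + \left(\left(6 + \frac{1}{2 r}\right) + r\right) = 2 + \left(6 + r + \frac{1}{2 r}\right) = 8 + r + \frac{1}{2 r}$)
$g + 38 u{\left(-2 \right)} = 5 + 38 \left(8 - 2 + \frac{1}{2 \left(-2\right)}\right) = 5 + 38 \left(8 - 2 + \frac{1}{2} \left(- \frac{1}{2}\right)\right) = 5 + 38 \left(8 - 2 - \frac{1}{4}\right) = 5 + 38 \cdot \frac{23}{4} = 5 + \frac{437}{2} = \frac{447}{2}$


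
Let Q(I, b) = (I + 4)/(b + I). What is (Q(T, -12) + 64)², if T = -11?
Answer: 2187441/529 ≈ 4135.0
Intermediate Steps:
Q(I, b) = (4 + I)/(I + b)
(Q(T, -12) + 64)² = ((4 - 11)/(-11 - 12) + 64)² = (-7/(-23) + 64)² = (-1/23*(-7) + 64)² = (7/23 + 64)² = (1479/23)² = 2187441/529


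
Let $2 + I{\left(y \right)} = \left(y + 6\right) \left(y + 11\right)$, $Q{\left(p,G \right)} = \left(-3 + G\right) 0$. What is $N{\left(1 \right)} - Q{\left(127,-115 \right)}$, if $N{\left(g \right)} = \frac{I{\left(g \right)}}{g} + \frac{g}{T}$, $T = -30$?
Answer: $\frac{2459}{30} \approx 81.967$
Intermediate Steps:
$Q{\left(p,G \right)} = 0$
$I{\left(y \right)} = -2 + \left(6 + y\right) \left(11 + y\right)$ ($I{\left(y \right)} = -2 + \left(y + 6\right) \left(y + 11\right) = -2 + \left(6 + y\right) \left(11 + y\right)$)
$N{\left(g \right)} = - \frac{g}{30} + \frac{64 + g^{2} + 17 g}{g}$ ($N{\left(g \right)} = \frac{64 + g^{2} + 17 g}{g} + \frac{g}{-30} = \frac{64 + g^{2} + 17 g}{g} + g \left(- \frac{1}{30}\right) = \frac{64 + g^{2} + 17 g}{g} - \frac{g}{30} = - \frac{g}{30} + \frac{64 + g^{2} + 17 g}{g}$)
$N{\left(1 \right)} - Q{\left(127,-115 \right)} = \left(17 + \frac{64}{1} + \frac{29}{30} \cdot 1\right) - 0 = \left(17 + 64 \cdot 1 + \frac{29}{30}\right) + 0 = \left(17 + 64 + \frac{29}{30}\right) + 0 = \frac{2459}{30} + 0 = \frac{2459}{30}$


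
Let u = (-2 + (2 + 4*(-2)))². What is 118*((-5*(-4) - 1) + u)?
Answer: 9794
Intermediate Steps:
u = 64 (u = (-2 + (2 - 8))² = (-2 - 6)² = (-8)² = 64)
118*((-5*(-4) - 1) + u) = 118*((-5*(-4) - 1) + 64) = 118*((20 - 1) + 64) = 118*(19 + 64) = 118*83 = 9794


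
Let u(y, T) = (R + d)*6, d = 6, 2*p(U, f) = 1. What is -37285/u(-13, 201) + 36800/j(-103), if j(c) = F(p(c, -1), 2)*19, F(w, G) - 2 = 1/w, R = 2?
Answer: -266815/912 ≈ -292.56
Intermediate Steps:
p(U, f) = ½ (p(U, f) = (½)*1 = ½)
F(w, G) = 2 + 1/w
j(c) = 76 (j(c) = (2 + 1/(½))*19 = (2 + 2)*19 = 4*19 = 76)
u(y, T) = 48 (u(y, T) = (2 + 6)*6 = 8*6 = 48)
-37285/u(-13, 201) + 36800/j(-103) = -37285/48 + 36800/76 = -37285*1/48 + 36800*(1/76) = -37285/48 + 9200/19 = -266815/912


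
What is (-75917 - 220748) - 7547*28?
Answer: -507981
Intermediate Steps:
(-75917 - 220748) - 7547*28 = -296665 - 211316 = -507981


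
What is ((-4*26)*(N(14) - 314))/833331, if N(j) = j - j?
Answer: 32656/833331 ≈ 0.039187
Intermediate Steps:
N(j) = 0
((-4*26)*(N(14) - 314))/833331 = ((-4*26)*(0 - 314))/833331 = -104*(-314)*(1/833331) = 32656*(1/833331) = 32656/833331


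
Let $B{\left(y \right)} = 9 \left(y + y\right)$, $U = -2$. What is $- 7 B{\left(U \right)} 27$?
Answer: $6804$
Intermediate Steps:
$B{\left(y \right)} = 18 y$ ($B{\left(y \right)} = 9 \cdot 2 y = 18 y$)
$- 7 B{\left(U \right)} 27 = - 7 \cdot 18 \left(-2\right) 27 = \left(-7\right) \left(-36\right) 27 = 252 \cdot 27 = 6804$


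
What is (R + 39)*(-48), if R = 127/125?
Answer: -240096/125 ≈ -1920.8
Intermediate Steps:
R = 127/125 (R = 127*(1/125) = 127/125 ≈ 1.0160)
(R + 39)*(-48) = (127/125 + 39)*(-48) = (5002/125)*(-48) = -240096/125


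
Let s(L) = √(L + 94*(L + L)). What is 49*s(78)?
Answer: 441*√182 ≈ 5949.4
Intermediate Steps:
s(L) = 3*√21*√L (s(L) = √(L + 94*(2*L)) = √(L + 188*L) = √(189*L) = 3*√21*√L)
49*s(78) = 49*(3*√21*√78) = 49*(9*√182) = 441*√182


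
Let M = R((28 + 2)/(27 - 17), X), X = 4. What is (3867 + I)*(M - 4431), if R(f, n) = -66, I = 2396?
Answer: -28164711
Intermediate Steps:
M = -66
(3867 + I)*(M - 4431) = (3867 + 2396)*(-66 - 4431) = 6263*(-4497) = -28164711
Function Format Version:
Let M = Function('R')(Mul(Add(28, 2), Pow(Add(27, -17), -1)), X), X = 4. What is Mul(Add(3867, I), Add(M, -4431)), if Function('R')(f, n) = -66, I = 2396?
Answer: -28164711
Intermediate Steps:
M = -66
Mul(Add(3867, I), Add(M, -4431)) = Mul(Add(3867, 2396), Add(-66, -4431)) = Mul(6263, -4497) = -28164711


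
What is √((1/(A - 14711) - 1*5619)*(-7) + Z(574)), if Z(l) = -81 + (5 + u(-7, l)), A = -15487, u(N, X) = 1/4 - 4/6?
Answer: √730588417071/4314 ≈ 198.13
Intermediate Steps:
u(N, X) = -5/12 (u(N, X) = 1*(¼) - 4*⅙ = ¼ - ⅔ = -5/12)
Z(l) = -917/12 (Z(l) = -81 + (5 - 5/12) = -81 + 55/12 = -917/12)
√((1/(A - 14711) - 1*5619)*(-7) + Z(574)) = √((1/(-15487 - 14711) - 1*5619)*(-7) - 917/12) = √((1/(-30198) - 5619)*(-7) - 917/12) = √((-1/30198 - 5619)*(-7) - 917/12) = √(-169682563/30198*(-7) - 917/12) = √(169682563/4314 - 917/12) = √(338705803/8628) = √730588417071/4314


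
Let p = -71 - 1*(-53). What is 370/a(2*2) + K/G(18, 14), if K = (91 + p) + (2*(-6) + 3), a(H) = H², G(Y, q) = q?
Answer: 1551/56 ≈ 27.696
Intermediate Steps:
p = -18 (p = -71 + 53 = -18)
K = 64 (K = (91 - 18) + (2*(-6) + 3) = 73 + (-12 + 3) = 73 - 9 = 64)
370/a(2*2) + K/G(18, 14) = 370/((2*2)²) + 64/14 = 370/(4²) + 64*(1/14) = 370/16 + 32/7 = 370*(1/16) + 32/7 = 185/8 + 32/7 = 1551/56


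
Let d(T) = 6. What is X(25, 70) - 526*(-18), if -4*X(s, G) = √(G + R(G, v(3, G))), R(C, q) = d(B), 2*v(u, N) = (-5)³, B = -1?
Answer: 9468 - √19/2 ≈ 9465.8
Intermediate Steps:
v(u, N) = -125/2 (v(u, N) = (½)*(-5)³ = (½)*(-125) = -125/2)
R(C, q) = 6
X(s, G) = -√(6 + G)/4 (X(s, G) = -√(G + 6)/4 = -√(6 + G)/4)
X(25, 70) - 526*(-18) = -√(6 + 70)/4 - 526*(-18) = -√19/2 + 9468 = 9468 - √19/2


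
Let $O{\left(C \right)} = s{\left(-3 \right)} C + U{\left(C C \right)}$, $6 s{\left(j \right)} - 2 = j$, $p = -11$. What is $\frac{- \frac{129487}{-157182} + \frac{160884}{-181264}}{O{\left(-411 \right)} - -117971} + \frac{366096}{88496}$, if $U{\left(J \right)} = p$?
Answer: $\frac{9618031943719523911}{2324957022328890426} \approx 4.1369$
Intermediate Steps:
$s{\left(j \right)} = \frac{1}{3} + \frac{j}{6}$
$U{\left(J \right)} = -11$
$O{\left(C \right)} = -11 - \frac{C}{6}$ ($O{\left(C \right)} = \left(\frac{1}{3} + \frac{1}{6} \left(-3\right)\right) C - 11 = \left(\frac{1}{3} - \frac{1}{2}\right) C - 11 = - \frac{C}{6} - 11 = -11 - \frac{C}{6}$)
$\frac{- \frac{129487}{-157182} + \frac{160884}{-181264}}{O{\left(-411 \right)} - -117971} + \frac{366096}{88496} = \frac{- \frac{129487}{-157182} + \frac{160884}{-181264}}{\left(-11 - - \frac{137}{2}\right) - -117971} + \frac{366096}{88496} = \frac{\left(-129487\right) \left(- \frac{1}{157182}\right) + 160884 \left(- \frac{1}{181264}\right)}{\left(-11 + \frac{137}{2}\right) + 117971} + 366096 \cdot \frac{1}{88496} = \frac{\frac{129487}{157182} - \frac{40221}{45316}}{\frac{115}{2} + 117971} + \frac{22881}{5531} = - \frac{227092165}{3561429756 \cdot \frac{236057}{2}} + \frac{22881}{5531} = \left(- \frac{227092165}{3561429756}\right) \frac{2}{236057} + \frac{22881}{5531} = - \frac{227092165}{420350211956046} + \frac{22881}{5531} = \frac{9618031943719523911}{2324957022328890426}$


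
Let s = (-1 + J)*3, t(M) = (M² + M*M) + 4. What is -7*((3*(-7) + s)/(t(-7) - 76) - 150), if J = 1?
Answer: 27447/26 ≈ 1055.7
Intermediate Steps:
t(M) = 4 + 2*M² (t(M) = (M² + M²) + 4 = 2*M² + 4 = 4 + 2*M²)
s = 0 (s = (-1 + 1)*3 = 0*3 = 0)
-7*((3*(-7) + s)/(t(-7) - 76) - 150) = -7*((3*(-7) + 0)/((4 + 2*(-7)²) - 76) - 150) = -7*((-21 + 0)/((4 + 2*49) - 76) - 150) = -7*(-21/((4 + 98) - 76) - 150) = -7*(-21/(102 - 76) - 150) = -7*(-21/26 - 150) = -7*(-3921/26) = 27447/26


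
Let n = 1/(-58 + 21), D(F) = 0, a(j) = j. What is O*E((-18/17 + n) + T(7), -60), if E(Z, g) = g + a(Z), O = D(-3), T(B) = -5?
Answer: 0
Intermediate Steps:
n = -1/37 (n = 1/(-37) = -1/37 ≈ -0.027027)
O = 0
E(Z, g) = Z + g (E(Z, g) = g + Z = Z + g)
O*E((-18/17 + n) + T(7), -60) = 0*(((-18/17 - 1/37) - 5) - 60) = 0*((-683/629 - 5) - 60) = 0*(-3828/629 - 60) = 0*(-41568/629) = 0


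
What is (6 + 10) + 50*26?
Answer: 1316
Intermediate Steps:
(6 + 10) + 50*26 = 16 + 1300 = 1316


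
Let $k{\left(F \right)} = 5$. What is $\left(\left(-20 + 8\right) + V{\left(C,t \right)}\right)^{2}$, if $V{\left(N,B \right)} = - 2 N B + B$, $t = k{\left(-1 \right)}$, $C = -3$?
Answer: $529$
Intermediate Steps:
$t = 5$
$V{\left(N,B \right)} = B - 2 B N$ ($V{\left(N,B \right)} = - 2 B N + B = B - 2 B N$)
$\left(\left(-20 + 8\right) + V{\left(C,t \right)}\right)^{2} = \left(\left(-20 + 8\right) + 5 \left(1 - -6\right)\right)^{2} = \left(-12 + 5 \left(1 + 6\right)\right)^{2} = \left(-12 + 5 \cdot 7\right)^{2} = \left(-12 + 35\right)^{2} = 23^{2} = 529$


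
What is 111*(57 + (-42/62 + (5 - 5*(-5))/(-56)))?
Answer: 5374953/868 ≈ 6192.3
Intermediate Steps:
111*(57 + (-42/62 + (5 - 5*(-5))/(-56))) = 111*(57 + (-42*1/62 + (5 + 25)*(-1/56))) = 111*(57 + (-21/31 + 30*(-1/56))) = 111*(57 + (-21/31 - 15/28)) = 111*(57 - 1053/868) = 111*(48423/868) = 5374953/868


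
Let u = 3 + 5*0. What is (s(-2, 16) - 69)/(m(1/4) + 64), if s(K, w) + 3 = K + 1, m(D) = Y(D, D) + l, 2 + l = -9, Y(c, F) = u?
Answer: -73/56 ≈ -1.3036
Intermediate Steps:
u = 3 (u = 3 + 0 = 3)
Y(c, F) = 3
l = -11 (l = -2 - 9 = -11)
m(D) = -8 (m(D) = 3 - 11 = -8)
s(K, w) = -2 + K (s(K, w) = -3 + (K + 1) = -3 + (1 + K) = -2 + K)
(s(-2, 16) - 69)/(m(1/4) + 64) = ((-2 - 2) - 69)/(-8 + 64) = (-4 - 69)/56 = -73*1/56 = -73/56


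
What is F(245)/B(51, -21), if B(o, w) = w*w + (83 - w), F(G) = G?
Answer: 49/109 ≈ 0.44954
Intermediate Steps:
B(o, w) = 83 + w² - w (B(o, w) = w² + (83 - w) = 83 + w² - w)
F(245)/B(51, -21) = 245/(83 + (-21)² - 1*(-21)) = 245/(83 + 441 + 21) = 245/545 = 245*(1/545) = 49/109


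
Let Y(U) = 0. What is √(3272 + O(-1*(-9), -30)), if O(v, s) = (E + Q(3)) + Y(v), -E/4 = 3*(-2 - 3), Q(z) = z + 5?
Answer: 2*√835 ≈ 57.793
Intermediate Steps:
Q(z) = 5 + z
E = 60 (E = -12*(-2 - 3) = -12*(-5) = -4*(-15) = 60)
O(v, s) = 68 (O(v, s) = (60 + (5 + 3)) + 0 = (60 + 8) + 0 = 68 + 0 = 68)
√(3272 + O(-1*(-9), -30)) = √(3272 + 68) = √3340 = 2*√835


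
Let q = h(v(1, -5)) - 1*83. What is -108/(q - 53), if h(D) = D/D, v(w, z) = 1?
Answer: 4/5 ≈ 0.80000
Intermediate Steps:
h(D) = 1
q = -82 (q = 1 - 1*83 = 1 - 83 = -82)
-108/(q - 53) = -108/(-82 - 53) = -108/(-135) = -1/135*(-108) = 4/5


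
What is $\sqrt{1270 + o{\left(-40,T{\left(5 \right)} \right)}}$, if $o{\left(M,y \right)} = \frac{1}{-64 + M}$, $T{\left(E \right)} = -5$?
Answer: $\frac{\sqrt{3434054}}{52} \approx 35.637$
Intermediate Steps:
$\sqrt{1270 + o{\left(-40,T{\left(5 \right)} \right)}} = \sqrt{1270 + \frac{1}{-64 - 40}} = \sqrt{1270 + \frac{1}{-104}} = \sqrt{1270 - \frac{1}{104}} = \sqrt{\frac{132079}{104}} = \frac{\sqrt{3434054}}{52}$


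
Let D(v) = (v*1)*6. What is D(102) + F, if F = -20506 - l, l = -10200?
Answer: -9694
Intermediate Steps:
D(v) = 6*v (D(v) = v*6 = 6*v)
F = -10306 (F = -20506 - 1*(-10200) = -20506 + 10200 = -10306)
D(102) + F = 6*102 - 10306 = 612 - 10306 = -9694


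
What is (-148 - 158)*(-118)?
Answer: 36108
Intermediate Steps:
(-148 - 158)*(-118) = -306*(-118) = 36108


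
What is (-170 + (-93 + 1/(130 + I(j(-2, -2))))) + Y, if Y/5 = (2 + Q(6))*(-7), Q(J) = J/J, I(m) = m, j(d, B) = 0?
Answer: -47839/130 ≈ -367.99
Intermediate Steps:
Q(J) = 1
Y = -105 (Y = 5*((2 + 1)*(-7)) = 5*(3*(-7)) = 5*(-21) = -105)
(-170 + (-93 + 1/(130 + I(j(-2, -2))))) + Y = (-170 + (-93 + 1/(130 + 0))) - 105 = (-170 + (-93 + 1/130)) - 105 = (-170 - 12089/130) - 105 = -34189/130 - 105 = -47839/130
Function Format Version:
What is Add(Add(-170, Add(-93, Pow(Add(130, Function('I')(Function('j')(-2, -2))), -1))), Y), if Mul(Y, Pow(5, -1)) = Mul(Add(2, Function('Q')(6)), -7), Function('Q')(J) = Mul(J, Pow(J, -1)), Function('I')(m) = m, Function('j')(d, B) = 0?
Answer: Rational(-47839, 130) ≈ -367.99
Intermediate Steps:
Function('Q')(J) = 1
Y = -105 (Y = Mul(5, Mul(Add(2, 1), -7)) = Mul(5, Mul(3, -7)) = Mul(5, -21) = -105)
Add(Add(-170, Add(-93, Pow(Add(130, Function('I')(Function('j')(-2, -2))), -1))), Y) = Add(Add(-170, Add(-93, Pow(Add(130, 0), -1))), -105) = Add(Add(-170, Add(-93, Pow(130, -1))), -105) = Add(Add(-170, Add(-93, Rational(1, 130))), -105) = Add(Add(-170, Rational(-12089, 130)), -105) = Add(Rational(-34189, 130), -105) = Rational(-47839, 130)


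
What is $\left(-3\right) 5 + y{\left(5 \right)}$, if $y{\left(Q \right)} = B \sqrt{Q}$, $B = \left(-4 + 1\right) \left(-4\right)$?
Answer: $-15 + 12 \sqrt{5} \approx 11.833$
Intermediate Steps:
$B = 12$ ($B = \left(-3\right) \left(-4\right) = 12$)
$y{\left(Q \right)} = 12 \sqrt{Q}$
$\left(-3\right) 5 + y{\left(5 \right)} = \left(-3\right) 5 + 12 \sqrt{5} = -15 + 12 \sqrt{5}$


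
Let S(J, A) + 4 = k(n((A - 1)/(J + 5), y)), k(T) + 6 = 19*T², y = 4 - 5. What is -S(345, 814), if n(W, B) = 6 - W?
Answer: -30246011/122500 ≈ -246.91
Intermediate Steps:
y = -1
k(T) = -6 + 19*T²
S(J, A) = -10 + 19*(6 - (-1 + A)/(5 + J))² (S(J, A) = -4 + (-6 + 19*(6 - (A - 1)/(J + 5))²) = -4 + (-6 + 19*(6 - (-1 + A)/(5 + J))²) = -10 + 19*(6 - (-1 + A)/(5 + J))²)
-S(345, 814) = -(-10 + 19*(31 - 1*814 + 6*345)²/(5 + 345)²) = -(-10 + 19*(31 - 814 + 2070)²/350²) = -(-10 + 19*(1/122500)*1287²) = -(-10 + 19*(1/122500)*1656369) = -(-10 + 31471011/122500) = -1*30246011/122500 = -30246011/122500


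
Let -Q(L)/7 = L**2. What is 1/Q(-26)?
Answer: -1/4732 ≈ -0.00021133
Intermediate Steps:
Q(L) = -7*L**2
1/Q(-26) = 1/(-7*(-26)**2) = 1/(-7*676) = 1/(-4732) = -1/4732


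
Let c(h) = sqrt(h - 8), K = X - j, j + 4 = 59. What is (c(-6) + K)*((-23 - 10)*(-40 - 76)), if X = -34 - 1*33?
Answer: -467016 + 3828*I*sqrt(14) ≈ -4.6702e+5 + 14323.0*I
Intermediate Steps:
j = 55 (j = -4 + 59 = 55)
X = -67 (X = -34 - 33 = -67)
K = -122 (K = -67 - 1*55 = -67 - 55 = -122)
c(h) = sqrt(-8 + h)
(c(-6) + K)*((-23 - 10)*(-40 - 76)) = (sqrt(-8 - 6) - 122)*((-23 - 10)*(-40 - 76)) = (sqrt(-14) - 122)*(-33*(-116)) = (I*sqrt(14) - 122)*3828 = (-122 + I*sqrt(14))*3828 = -467016 + 3828*I*sqrt(14)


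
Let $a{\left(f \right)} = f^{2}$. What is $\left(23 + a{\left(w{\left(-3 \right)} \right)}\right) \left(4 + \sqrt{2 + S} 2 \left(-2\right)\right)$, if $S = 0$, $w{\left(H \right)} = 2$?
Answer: $108 - 108 \sqrt{2} \approx -44.735$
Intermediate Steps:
$\left(23 + a{\left(w{\left(-3 \right)} \right)}\right) \left(4 + \sqrt{2 + S} 2 \left(-2\right)\right) = \left(23 + 2^{2}\right) \left(4 + \sqrt{2 + 0} \cdot 2 \left(-2\right)\right) = \left(23 + 4\right) \left(4 + \sqrt{2} \left(-4\right)\right) = 27 \left(4 - 4 \sqrt{2}\right) = 108 - 108 \sqrt{2}$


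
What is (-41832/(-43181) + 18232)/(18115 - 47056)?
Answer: -787317824/1249701321 ≈ -0.63000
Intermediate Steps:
(-41832/(-43181) + 18232)/(18115 - 47056) = (-41832*(-1/43181) + 18232)/(-28941) = (41832/43181 + 18232)*(-1/28941) = (787317824/43181)*(-1/28941) = -787317824/1249701321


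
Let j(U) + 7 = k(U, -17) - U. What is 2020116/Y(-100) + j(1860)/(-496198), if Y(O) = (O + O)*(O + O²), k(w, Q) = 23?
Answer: -41613599957/40936335000 ≈ -1.0165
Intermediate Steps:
Y(O) = 2*O*(O + O²) (Y(O) = (2*O)*(O + O²) = 2*O*(O + O²))
j(U) = 16 - U (j(U) = -7 + (23 - U) = 16 - U)
2020116/Y(-100) + j(1860)/(-496198) = 2020116/((2*(-100)²*(1 - 100))) + (16 - 1*1860)/(-496198) = 2020116/((2*10000*(-99))) + (16 - 1860)*(-1/496198) = 2020116/(-1980000) - 1844*(-1/496198) = 2020116*(-1/1980000) + 922/248099 = -168343/165000 + 922/248099 = -41613599957/40936335000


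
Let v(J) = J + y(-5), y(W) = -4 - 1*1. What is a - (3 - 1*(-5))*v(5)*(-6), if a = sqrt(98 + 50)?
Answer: 2*sqrt(37) ≈ 12.166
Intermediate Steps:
y(W) = -5 (y(W) = -4 - 1 = -5)
v(J) = -5 + J (v(J) = J - 5 = -5 + J)
a = 2*sqrt(37) (a = sqrt(148) = 2*sqrt(37) ≈ 12.166)
a - (3 - 1*(-5))*v(5)*(-6) = 2*sqrt(37) - (3 - 1*(-5))*(-5 + 5)*(-6) = 2*sqrt(37) - (3 + 5)*0*(-6) = 2*sqrt(37) - 8*0*(-6) = 2*sqrt(37) - 0*(-6) = 2*sqrt(37) - 1*0 = 2*sqrt(37) + 0 = 2*sqrt(37)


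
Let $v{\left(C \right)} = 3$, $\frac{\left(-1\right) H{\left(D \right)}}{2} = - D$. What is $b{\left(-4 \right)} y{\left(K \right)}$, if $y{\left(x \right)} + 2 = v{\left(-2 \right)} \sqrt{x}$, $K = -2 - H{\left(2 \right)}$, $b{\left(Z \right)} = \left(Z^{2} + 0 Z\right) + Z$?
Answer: $-24 + 36 i \sqrt{6} \approx -24.0 + 88.182 i$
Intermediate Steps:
$H{\left(D \right)} = 2 D$ ($H{\left(D \right)} = - 2 \left(- D\right) = 2 D$)
$b{\left(Z \right)} = Z + Z^{2}$ ($b{\left(Z \right)} = \left(Z^{2} + 0\right) + Z = Z^{2} + Z = Z + Z^{2}$)
$K = -6$ ($K = -2 - 2 \cdot 2 = -2 - 4 = -6$)
$y{\left(x \right)} = -2 + 3 \sqrt{x}$
$b{\left(-4 \right)} y{\left(K \right)} = - 4 \left(1 - 4\right) \left(-2 + 3 \sqrt{-6}\right) = \left(-4\right) \left(-3\right) \left(-2 + 3 i \sqrt{6}\right) = 12 \left(-2 + 3 i \sqrt{6}\right) = -24 + 36 i \sqrt{6}$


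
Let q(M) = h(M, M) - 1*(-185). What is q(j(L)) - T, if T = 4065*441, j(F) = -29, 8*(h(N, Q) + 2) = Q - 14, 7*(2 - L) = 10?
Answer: -14339899/8 ≈ -1.7925e+6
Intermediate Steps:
L = 4/7 (L = 2 - 1/7*10 = 2 - 10/7 = 4/7 ≈ 0.57143)
h(N, Q) = -15/4 + Q/8 (h(N, Q) = -2 + (Q - 14)/8 = -2 + (-14 + Q)/8 = -2 + (-7/4 + Q/8) = -15/4 + Q/8)
q(M) = 725/4 + M/8 (q(M) = (-15/4 + M/8) - 1*(-185) = (-15/4 + M/8) + 185 = 725/4 + M/8)
T = 1792665
q(j(L)) - T = (725/4 + (1/8)*(-29)) - 1*1792665 = (725/4 - 29/8) - 1792665 = 1421/8 - 1792665 = -14339899/8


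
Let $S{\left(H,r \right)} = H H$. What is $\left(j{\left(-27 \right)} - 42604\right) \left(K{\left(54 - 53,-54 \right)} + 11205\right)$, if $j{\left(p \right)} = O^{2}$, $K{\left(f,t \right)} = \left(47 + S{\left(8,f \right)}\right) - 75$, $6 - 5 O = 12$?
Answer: $- \frac{11972384424}{25} \approx -4.789 \cdot 10^{8}$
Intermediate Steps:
$S{\left(H,r \right)} = H^{2}$
$O = - \frac{6}{5}$ ($O = \frac{6}{5} - \frac{12}{5} = - \frac{6}{5} \approx -1.2$)
$K{\left(f,t \right)} = 36$ ($K{\left(f,t \right)} = \left(47 + 8^{2}\right) - 75 = \left(47 + 64\right) - 75 = 111 - 75 = 36$)
$j{\left(p \right)} = \frac{36}{25}$ ($j{\left(p \right)} = \left(- \frac{6}{5}\right)^{2} = \frac{36}{25}$)
$\left(j{\left(-27 \right)} - 42604\right) \left(K{\left(54 - 53,-54 \right)} + 11205\right) = \left(\frac{36}{25} - 42604\right) \left(36 + 11205\right) = \left(- \frac{1065064}{25}\right) 11241 = - \frac{11972384424}{25}$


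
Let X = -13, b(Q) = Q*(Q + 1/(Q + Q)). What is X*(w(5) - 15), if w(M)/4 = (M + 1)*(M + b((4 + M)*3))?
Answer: -228969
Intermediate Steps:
b(Q) = Q*(Q + 1/(2*Q))
w(M) = 4*(1 + M)*(½ + M + (12 + 3*M)²) (w(M) = 4*((M + 1)*(M + (½ + ((4 + M)*3)²))) = 4*((1 + M)*(M + (½ + (12 + 3*M)²))) = 4*((1 + M)*(½ + M + (12 + 3*M)²)) = 4*(1 + M)*(½ + M + (12 + 3*M)²))
X*(w(5) - 15) = -13*((578 + 36*5³ + 328*5² + 870*5) - 15) = -13*((578 + 36*125 + 328*25 + 4350) - 15) = -13*((578 + 4500 + 8200 + 4350) - 15) = -13*(17628 - 15) = -13*17613 = -228969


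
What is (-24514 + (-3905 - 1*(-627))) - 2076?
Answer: -29868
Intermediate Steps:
(-24514 + (-3905 - 1*(-627))) - 2076 = (-24514 + (-3905 + 627)) - 2076 = (-24514 - 3278) - 2076 = -27792 - 2076 = -29868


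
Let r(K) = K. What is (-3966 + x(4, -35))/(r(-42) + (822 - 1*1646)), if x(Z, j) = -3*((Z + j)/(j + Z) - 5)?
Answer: 1977/433 ≈ 4.5658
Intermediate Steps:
x(Z, j) = 12 (x(Z, j) = -3*((Z + j)/(Z + j) - 5) = -3*(1 - 5) = -3*(-4) = 12)
(-3966 + x(4, -35))/(r(-42) + (822 - 1*1646)) = (-3966 + 12)/(-42 + (822 - 1*1646)) = -3954/(-42 + (822 - 1646)) = -3954/(-42 - 824) = -3954/(-866) = -3954*(-1/866) = 1977/433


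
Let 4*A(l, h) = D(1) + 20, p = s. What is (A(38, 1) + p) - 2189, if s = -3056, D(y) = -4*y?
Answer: -5241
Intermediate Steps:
p = -3056
A(l, h) = 4 (A(l, h) = (-4*1 + 20)/4 = (-4 + 20)/4 = (¼)*16 = 4)
(A(38, 1) + p) - 2189 = (4 - 3056) - 2189 = -3052 - 2189 = -5241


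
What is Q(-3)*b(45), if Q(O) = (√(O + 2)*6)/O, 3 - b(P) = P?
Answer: 84*I ≈ 84.0*I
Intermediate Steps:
b(P) = 3 - P
Q(O) = 6*√(2 + O)/O (Q(O) = (√(2 + O)*6)/O = (6*√(2 + O))/O = 6*√(2 + O)/O)
Q(-3)*b(45) = (6*√(2 - 3)/(-3))*(3 - 1*45) = (6*(-⅓)*√(-1))*(3 - 45) = (6*(-⅓)*I)*(-42) = -2*I*(-42) = 84*I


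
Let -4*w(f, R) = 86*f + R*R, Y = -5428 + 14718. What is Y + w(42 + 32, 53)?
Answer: 27987/4 ≈ 6996.8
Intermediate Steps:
Y = 9290
w(f, R) = -43*f/2 - R**2/4 (w(f, R) = -(86*f + R*R)/4 = -(86*f + R**2)/4 = -(R**2 + 86*f)/4 = -43*f/2 - R**2/4)
Y + w(42 + 32, 53) = 9290 + (-43*(42 + 32)/2 - 1/4*53**2) = 9290 + (-43/2*74 - 1/4*2809) = 9290 + (-1591 - 2809/4) = 9290 - 9173/4 = 27987/4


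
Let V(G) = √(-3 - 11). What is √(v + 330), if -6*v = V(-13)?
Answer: √(11880 - 6*I*√14)/6 ≈ 18.166 - 0.017164*I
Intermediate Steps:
V(G) = I*√14 (V(G) = √(-14) = I*√14)
v = -I*√14/6 ≈ -0.62361*I
√(v + 330) = √(-I*√14/6 + 330) = √(330 - I*√14/6)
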